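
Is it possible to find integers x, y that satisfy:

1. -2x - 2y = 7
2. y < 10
No

Even the single constraint (-2x - 2y = 7) is infeasible over the integers.

  - -2x - 2y = 7: every term on the left is divisible by 2, so the LHS ≡ 0 (mod 2), but the RHS 7 is not — no integer solution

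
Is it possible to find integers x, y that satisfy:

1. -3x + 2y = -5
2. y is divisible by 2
Yes

Take x = 3, y = 2. Substituting into each constraint:
  (1) -3(3) + 2(2) = -5 ✓
  (2) 2 = 2 × 1, remainder 0 ✓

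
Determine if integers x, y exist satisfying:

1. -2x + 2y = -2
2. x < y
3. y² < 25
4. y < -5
No

A contradictory subset is {-2x + 2y = -2, x < y}. No integer assignment can satisfy these jointly:

  - -2x + 2y = -2: is a linear equation tying the variables together
  - x < y: bounds one variable relative to another variable

From the equation, x − y = 1, i.e. y − x = -1; but y > x requires y − x ≥ 1. Contradiction.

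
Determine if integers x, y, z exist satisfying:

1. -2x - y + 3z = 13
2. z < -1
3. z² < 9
Yes

Take x = 0, y = -19, z = -2. Substituting into each constraint:
  (1) -2(0) + 19 + 3(-2) = 13 ✓
  (2) -2 < -1 ✓
  (3) z² = (-2)² = 4, and 4 < 9 ✓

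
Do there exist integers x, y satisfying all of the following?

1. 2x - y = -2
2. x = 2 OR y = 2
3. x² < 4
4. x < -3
No

A contradictory subset is {2x - y = -2, x = 2 OR y = 2, x < -3}. No integer assignment can satisfy these jointly:

  - 2x - y = -2: is a linear equation tying the variables together
  - x = 2 OR y = 2: forces a choice: either x = 2 or y = 2
  - x < -3: bounds one variable relative to a constant

Split on the disjunction (x = 2 OR y = 2):
  • If x = 2: this contradicts the bound x ≤ -4.
  • If y = 2: the equation forces x = 0, which contradicts the bound x ≤ -4.
Both branches are infeasible, so the system has no integer solution.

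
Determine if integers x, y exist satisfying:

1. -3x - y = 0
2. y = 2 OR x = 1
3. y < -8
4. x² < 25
No

A contradictory subset is {-3x - y = 0, y = 2 OR x = 1, y < -8}. No integer assignment can satisfy these jointly:

  - -3x - y = 0: is a linear equation tying the variables together
  - y = 2 OR x = 1: forces a choice: either y = 2 or x = 1
  - y < -8: bounds one variable relative to a constant

Split on the disjunction (y = 2 OR x = 1):
  • If y = 2: this contradicts the bound y ≤ -9.
  • If x = 1: the equation forces y = -3, which contradicts the bound y ≤ -9.
Both branches are infeasible, so the system has no integer solution.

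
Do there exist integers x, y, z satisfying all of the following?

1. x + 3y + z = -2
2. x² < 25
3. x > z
Yes

Take x = 1, y = -1, z = 0. Substituting into each constraint:
  (1) 1 + 3(-1) + 0 = -2 ✓
  (2) x² = (1)² = 1, and 1 < 25 ✓
  (3) 1 > 0 ✓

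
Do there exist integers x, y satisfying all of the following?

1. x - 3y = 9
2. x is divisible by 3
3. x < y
Yes

Take x = -6, y = -5. Substituting into each constraint:
  (1) (-6) - 3(-5) = 9 ✓
  (2) -6 = 3 × -2, remainder 0 ✓
  (3) -6 < -5 ✓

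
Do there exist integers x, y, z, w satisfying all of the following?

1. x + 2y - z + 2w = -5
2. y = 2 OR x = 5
Yes

Take x = 5, y = 3, z = 0, w = -8. Substituting into each constraint:
  (1) 5 + 2(3) + 0 + 2(-8) = -5 ✓
  (2) x = 5, target 5 ✓ (second branch holds)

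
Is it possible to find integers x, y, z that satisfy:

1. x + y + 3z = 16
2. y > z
Yes

Take x = 15, y = 1, z = 0. Substituting into each constraint:
  (1) 15 + 1 + 3(0) = 16 ✓
  (2) 1 > 0 ✓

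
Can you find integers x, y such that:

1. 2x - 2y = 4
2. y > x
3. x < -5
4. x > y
No

A contradictory subset is {y > x, x > y}. No integer assignment can satisfy these jointly:

  - y > x: bounds one variable relative to another variable
  - x > y: bounds one variable relative to another variable

Direct contradiction: y > x and x > y cannot both hold.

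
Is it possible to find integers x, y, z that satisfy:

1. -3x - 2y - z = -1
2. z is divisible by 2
Yes

Take x = 1, y = 0, z = -2. Substituting into each constraint:
  (1) -3(1) - 2(0) + 2 = -1 ✓
  (2) -2 = 2 × -1, remainder 0 ✓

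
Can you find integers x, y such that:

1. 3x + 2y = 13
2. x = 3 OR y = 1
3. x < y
No

The full constraint system is jointly infeasible over the integers. Each constraint and what it forces:

  - 3x + 2y = 13: is a linear equation tying the variables together
  - x = 3 OR y = 1: forces a choice: either x = 3 or y = 1
  - x < y: bounds one variable relative to another variable

Split on the disjunction (x = 3 OR y = 1):
  • If x = 3: the equation forces y = 2, giving (x, y) = (3, 2), which violates y > x.
  • If y = 1: with y = 1, every remaining term of the linear equation is divisible by 3, so the left side is ≡ 0 (mod 3); but the right side 11 ≡ 2 (mod 3). No integers can satisfy it.
Both branches are infeasible, so the system has no integer solution.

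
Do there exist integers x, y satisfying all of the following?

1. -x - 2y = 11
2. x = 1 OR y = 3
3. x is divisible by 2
No

A contradictory subset is {-x - 2y = 11, x is divisible by 2}. No integer assignment can satisfy these jointly:

  - -x - 2y = 11: is a linear equation tying the variables together
  - x is divisible by 2: restricts x to multiples of 2

Modular obstruction: writing x = 2x', every remaining term of the linear equation is divisible by 2, so the left side is ≡ 0 (mod 2); but the right side 11 ≡ 1 (mod 2). No integers can satisfy it.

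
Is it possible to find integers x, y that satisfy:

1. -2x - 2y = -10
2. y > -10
Yes

Take x = 0, y = 5. Substituting into each constraint:
  (1) -2(0) - 2(5) = -10 ✓
  (2) 5 > -10 ✓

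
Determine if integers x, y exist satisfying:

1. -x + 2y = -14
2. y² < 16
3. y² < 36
Yes

Take x = 14, y = 0. Substituting into each constraint:
  (1) (-14) + 2(0) = -14 ✓
  (2) y² = (0)² = 0, and 0 < 16 ✓
  (3) y² = (0)² = 0, and 0 < 36 ✓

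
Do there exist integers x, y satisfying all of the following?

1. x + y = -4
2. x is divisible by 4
Yes

Take x = 0, y = -4. Substituting into each constraint:
  (1) 0 + (-4) = -4 ✓
  (2) 0 = 4 × 0, remainder 0 ✓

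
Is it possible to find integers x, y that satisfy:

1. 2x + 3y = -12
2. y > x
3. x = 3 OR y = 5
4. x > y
No

A contradictory subset is {y > x, x > y}. No integer assignment can satisfy these jointly:

  - y > x: bounds one variable relative to another variable
  - x > y: bounds one variable relative to another variable

Direct contradiction: y > x and x > y cannot both hold.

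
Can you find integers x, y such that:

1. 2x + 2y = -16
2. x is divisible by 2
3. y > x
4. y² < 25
Yes

Take x = -6, y = -2. Substituting into each constraint:
  (1) 2(-6) + 2(-2) = -16 ✓
  (2) -6 = 2 × -3, remainder 0 ✓
  (3) -2 > -6 ✓
  (4) y² = (-2)² = 4, and 4 < 25 ✓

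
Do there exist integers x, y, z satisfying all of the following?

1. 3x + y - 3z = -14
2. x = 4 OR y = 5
Yes

Take x = 4, y = -26, z = 0. Substituting into each constraint:
  (1) 3(4) + (-26) - 3(0) = -14 ✓
  (2) x = 4, target 4 ✓ (first branch holds)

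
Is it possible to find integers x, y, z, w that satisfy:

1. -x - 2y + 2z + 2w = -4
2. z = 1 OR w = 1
Yes

Take x = 0, y = 3, z = 0, w = 1. Substituting into each constraint:
  (1) 0 - 2(3) + 2(0) + 2(1) = -4 ✓
  (2) w = 1, target 1 ✓ (second branch holds)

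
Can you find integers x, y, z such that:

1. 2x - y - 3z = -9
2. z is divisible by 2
Yes

Take x = 0, y = 9, z = 0. Substituting into each constraint:
  (1) 2(0) + (-9) - 3(0) = -9 ✓
  (2) 0 = 2 × 0, remainder 0 ✓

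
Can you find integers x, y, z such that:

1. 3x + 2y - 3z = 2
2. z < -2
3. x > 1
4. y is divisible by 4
Yes

Take x = 3, y = -8, z = -3. Substituting into each constraint:
  (1) 3(3) + 2(-8) - 3(-3) = 2 ✓
  (2) -3 < -2 ✓
  (3) 3 > 1 ✓
  (4) -8 = 4 × -2, remainder 0 ✓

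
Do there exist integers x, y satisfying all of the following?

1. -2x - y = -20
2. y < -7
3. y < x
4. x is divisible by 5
Yes

Take x = 15, y = -10. Substituting into each constraint:
  (1) -2(15) + 10 = -20 ✓
  (2) -10 < -7 ✓
  (3) -10 < 15 ✓
  (4) 15 = 5 × 3, remainder 0 ✓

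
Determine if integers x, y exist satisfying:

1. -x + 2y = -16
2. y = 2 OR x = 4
Yes

Take x = 20, y = 2. Substituting into each constraint:
  (1) (-20) + 2(2) = -16 ✓
  (2) y = 2, target 2 ✓ (first branch holds)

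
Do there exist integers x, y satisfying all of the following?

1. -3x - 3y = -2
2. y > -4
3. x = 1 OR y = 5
No

Even the single constraint (-3x - 3y = -2) is infeasible over the integers.

  - -3x - 3y = -2: every term on the left is divisible by 3, so the LHS ≡ 0 (mod 3), but the RHS -2 is not — no integer solution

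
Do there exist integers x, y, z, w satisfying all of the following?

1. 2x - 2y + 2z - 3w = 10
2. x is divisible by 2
Yes

Take x = 0, y = 0, z = 5, w = 0. Substituting into each constraint:
  (1) 2(0) - 2(0) + 2(5) - 3(0) = 10 ✓
  (2) 0 = 2 × 0, remainder 0 ✓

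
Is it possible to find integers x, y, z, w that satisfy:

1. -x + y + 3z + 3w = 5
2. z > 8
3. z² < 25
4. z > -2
No

A contradictory subset is {z > 8, z² < 25}. No integer assignment can satisfy these jointly:

  - z > 8: bounds one variable relative to a constant
  - z² < 25: restricts z to |z| ≤ 4

Direct contradiction: the bounds on z require z ≥ 9 and z ≤ 4 simultaneously, which is empty.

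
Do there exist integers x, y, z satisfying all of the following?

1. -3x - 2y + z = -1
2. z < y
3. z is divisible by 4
Yes

Take x = -1, y = 2, z = 0. Substituting into each constraint:
  (1) -3(-1) - 2(2) + 0 = -1 ✓
  (2) 0 < 2 ✓
  (3) 0 = 4 × 0, remainder 0 ✓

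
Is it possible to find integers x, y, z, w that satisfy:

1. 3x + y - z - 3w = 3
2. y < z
Yes

Take x = 0, y = -3, z = 0, w = -2. Substituting into each constraint:
  (1) 3(0) + (-3) + 0 - 3(-2) = 3 ✓
  (2) -3 < 0 ✓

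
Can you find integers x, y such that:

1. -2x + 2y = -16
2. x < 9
Yes

Take x = 0, y = -8. Substituting into each constraint:
  (1) -2(0) + 2(-8) = -16 ✓
  (2) 0 < 9 ✓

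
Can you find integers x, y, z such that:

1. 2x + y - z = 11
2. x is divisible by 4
Yes

Take x = 0, y = 0, z = -11. Substituting into each constraint:
  (1) 2(0) + 0 + 11 = 11 ✓
  (2) 0 = 4 × 0, remainder 0 ✓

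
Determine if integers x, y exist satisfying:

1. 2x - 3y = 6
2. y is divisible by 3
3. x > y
Yes

Take x = 3, y = 0. Substituting into each constraint:
  (1) 2(3) - 3(0) = 6 ✓
  (2) 0 = 3 × 0, remainder 0 ✓
  (3) 3 > 0 ✓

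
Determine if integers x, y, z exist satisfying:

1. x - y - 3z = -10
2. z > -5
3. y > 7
Yes

Take x = 1, y = 8, z = 1. Substituting into each constraint:
  (1) 1 + (-8) - 3(1) = -10 ✓
  (2) 1 > -5 ✓
  (3) 8 > 7 ✓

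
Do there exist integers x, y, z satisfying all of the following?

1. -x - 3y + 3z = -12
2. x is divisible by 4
Yes

Take x = 0, y = 4, z = 0. Substituting into each constraint:
  (1) 0 - 3(4) + 3(0) = -12 ✓
  (2) 0 = 4 × 0, remainder 0 ✓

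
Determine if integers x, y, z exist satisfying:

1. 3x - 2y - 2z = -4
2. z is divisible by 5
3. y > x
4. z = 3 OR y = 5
Yes

Take x = 2, y = 5, z = 0. Substituting into each constraint:
  (1) 3(2) - 2(5) - 2(0) = -4 ✓
  (2) 0 = 5 × 0, remainder 0 ✓
  (3) 5 > 2 ✓
  (4) y = 5, target 5 ✓ (second branch holds)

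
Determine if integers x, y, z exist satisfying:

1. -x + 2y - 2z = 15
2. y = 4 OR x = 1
Yes

Take x = -1, y = 4, z = -3. Substituting into each constraint:
  (1) 1 + 2(4) - 2(-3) = 15 ✓
  (2) y = 4, target 4 ✓ (first branch holds)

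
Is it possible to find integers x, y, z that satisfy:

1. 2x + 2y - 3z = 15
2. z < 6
Yes

Take x = 9, y = 0, z = 1. Substituting into each constraint:
  (1) 2(9) + 2(0) - 3(1) = 15 ✓
  (2) 1 < 6 ✓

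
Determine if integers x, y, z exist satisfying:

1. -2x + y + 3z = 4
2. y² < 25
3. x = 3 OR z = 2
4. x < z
Yes

Take x = 1, y = 0, z = 2. Substituting into each constraint:
  (1) -2(1) + 0 + 3(2) = 4 ✓
  (2) y² = (0)² = 0, and 0 < 25 ✓
  (3) z = 2, target 2 ✓ (second branch holds)
  (4) 1 < 2 ✓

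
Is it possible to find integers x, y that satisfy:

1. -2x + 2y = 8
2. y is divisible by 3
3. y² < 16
Yes

Take x = -4, y = 0. Substituting into each constraint:
  (1) -2(-4) + 2(0) = 8 ✓
  (2) 0 = 3 × 0, remainder 0 ✓
  (3) y² = (0)² = 0, and 0 < 16 ✓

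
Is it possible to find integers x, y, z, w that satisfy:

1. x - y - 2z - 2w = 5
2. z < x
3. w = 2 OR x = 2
Yes

Take x = 2, y = -1, z = 1, w = -2. Substituting into each constraint:
  (1) 2 + 1 - 2(1) - 2(-2) = 5 ✓
  (2) 1 < 2 ✓
  (3) x = 2, target 2 ✓ (second branch holds)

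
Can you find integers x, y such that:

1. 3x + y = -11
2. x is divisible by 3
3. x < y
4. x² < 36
Yes

Take x = -3, y = -2. Substituting into each constraint:
  (1) 3(-3) + (-2) = -11 ✓
  (2) -3 = 3 × -1, remainder 0 ✓
  (3) -3 < -2 ✓
  (4) x² = (-3)² = 9, and 9 < 36 ✓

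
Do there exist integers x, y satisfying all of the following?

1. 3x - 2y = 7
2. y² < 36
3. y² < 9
Yes

Take x = 3, y = 1. Substituting into each constraint:
  (1) 3(3) - 2(1) = 7 ✓
  (2) y² = (1)² = 1, and 1 < 36 ✓
  (3) y² = (1)² = 1, and 1 < 9 ✓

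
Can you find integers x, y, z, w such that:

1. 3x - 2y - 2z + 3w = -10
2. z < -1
Yes

Take x = 0, y = 7, z = -2, w = 0. Substituting into each constraint:
  (1) 3(0) - 2(7) - 2(-2) + 3(0) = -10 ✓
  (2) -2 < -1 ✓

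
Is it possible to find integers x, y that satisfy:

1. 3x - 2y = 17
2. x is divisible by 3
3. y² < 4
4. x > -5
No

A contradictory subset is {3x - 2y = 17, x is divisible by 3, y² < 4}. No integer assignment can satisfy these jointly:

  - 3x - 2y = 17: is a linear equation tying the variables together
  - x is divisible by 3: restricts x to multiples of 3
  - y² < 4: restricts y to |y| ≤ 1

The bounds confine y to {-1, 0, 1}. For each value, substitute into the equation:
  • y = -1: the equation forces x = 5, but 3 does not divide 5.
  • y = 0: the equation gives 3x = 17, so x would not be an integer.
  • y = 1: the equation gives 3x = 19, so x would not be an integer.
Every case fails, so no integer solution exists.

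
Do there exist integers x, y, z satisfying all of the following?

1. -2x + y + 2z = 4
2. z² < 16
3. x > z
Yes

Take x = 0, y = 6, z = -1. Substituting into each constraint:
  (1) -2(0) + 6 + 2(-1) = 4 ✓
  (2) z² = (-1)² = 1, and 1 < 16 ✓
  (3) 0 > -1 ✓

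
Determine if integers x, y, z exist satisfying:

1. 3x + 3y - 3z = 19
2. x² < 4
No

Even the single constraint (3x + 3y - 3z = 19) is infeasible over the integers.

  - 3x + 3y - 3z = 19: every term on the left is divisible by 3, so the LHS ≡ 0 (mod 3), but the RHS 19 is not — no integer solution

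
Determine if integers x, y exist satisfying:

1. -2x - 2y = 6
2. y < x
Yes

Take x = 0, y = -3. Substituting into each constraint:
  (1) -2(0) - 2(-3) = 6 ✓
  (2) -3 < 0 ✓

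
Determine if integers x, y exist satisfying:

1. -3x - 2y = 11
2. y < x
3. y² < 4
No

The full constraint system is jointly infeasible over the integers. Each constraint and what it forces:

  - -3x - 2y = 11: is a linear equation tying the variables together
  - y < x: bounds one variable relative to another variable
  - y² < 4: restricts y to |y| ≤ 1

Propagating the comparison: x > y and y ≥ -1 give x ≥ 0. Range argument: with x ∈ [0, ∞], y ∈ [-1, 1], the left side of the equation is at most 2, but the right side is 11 > 2. No integer solution exists.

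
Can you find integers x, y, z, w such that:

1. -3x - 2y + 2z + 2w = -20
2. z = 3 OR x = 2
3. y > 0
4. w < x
Yes

Take x = 2, y = 8, z = 0, w = 1. Substituting into each constraint:
  (1) -3(2) - 2(8) + 2(0) + 2(1) = -20 ✓
  (2) x = 2, target 2 ✓ (second branch holds)
  (3) 8 > 0 ✓
  (4) 1 < 2 ✓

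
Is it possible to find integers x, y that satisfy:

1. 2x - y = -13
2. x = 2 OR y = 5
Yes

Take x = -4, y = 5. Substituting into each constraint:
  (1) 2(-4) + (-5) = -13 ✓
  (2) y = 5, target 5 ✓ (second branch holds)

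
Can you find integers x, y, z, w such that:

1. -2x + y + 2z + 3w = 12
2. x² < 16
Yes

Take x = 0, y = 12, z = 0, w = 0. Substituting into each constraint:
  (1) -2(0) + 12 + 2(0) + 3(0) = 12 ✓
  (2) x² = (0)² = 0, and 0 < 16 ✓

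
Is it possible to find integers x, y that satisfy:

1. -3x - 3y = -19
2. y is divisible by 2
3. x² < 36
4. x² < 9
No

Even the single constraint (-3x - 3y = -19) is infeasible over the integers.

  - -3x - 3y = -19: every term on the left is divisible by 3, so the LHS ≡ 0 (mod 3), but the RHS -19 is not — no integer solution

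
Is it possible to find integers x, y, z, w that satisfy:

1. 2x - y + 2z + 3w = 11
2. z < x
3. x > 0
Yes

Take x = 1, y = 0, z = 0, w = 3. Substituting into each constraint:
  (1) 2(1) + 0 + 2(0) + 3(3) = 11 ✓
  (2) 0 < 1 ✓
  (3) 1 > 0 ✓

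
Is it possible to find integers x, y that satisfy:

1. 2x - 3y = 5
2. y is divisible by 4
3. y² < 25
No

A contradictory subset is {2x - 3y = 5, y is divisible by 4}. No integer assignment can satisfy these jointly:

  - 2x - 3y = 5: is a linear equation tying the variables together
  - y is divisible by 4: restricts y to multiples of 4

Modular obstruction: writing y = 4y', every remaining term of the linear equation is divisible by 2, so the left side is ≡ 0 (mod 2); but the right side 5 ≡ 1 (mod 2). No integers can satisfy it.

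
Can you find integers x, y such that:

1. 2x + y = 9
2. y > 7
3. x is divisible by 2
Yes

Take x = 0, y = 9. Substituting into each constraint:
  (1) 2(0) + 9 = 9 ✓
  (2) 9 > 7 ✓
  (3) 0 = 2 × 0, remainder 0 ✓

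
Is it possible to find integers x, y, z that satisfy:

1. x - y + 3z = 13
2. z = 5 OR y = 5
Yes

Take x = -2, y = 0, z = 5. Substituting into each constraint:
  (1) (-2) + 0 + 3(5) = 13 ✓
  (2) z = 5, target 5 ✓ (first branch holds)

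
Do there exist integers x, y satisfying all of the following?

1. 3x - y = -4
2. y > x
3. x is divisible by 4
Yes

Take x = 0, y = 4. Substituting into each constraint:
  (1) 3(0) + (-4) = -4 ✓
  (2) 4 > 0 ✓
  (3) 0 = 4 × 0, remainder 0 ✓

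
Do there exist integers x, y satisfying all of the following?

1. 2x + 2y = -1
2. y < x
No

Even the single constraint (2x + 2y = -1) is infeasible over the integers.

  - 2x + 2y = -1: every term on the left is divisible by 2, so the LHS ≡ 0 (mod 2), but the RHS -1 is not — no integer solution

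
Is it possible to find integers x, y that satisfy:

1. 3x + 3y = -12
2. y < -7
Yes

Take x = 4, y = -8. Substituting into each constraint:
  (1) 3(4) + 3(-8) = -12 ✓
  (2) -8 < -7 ✓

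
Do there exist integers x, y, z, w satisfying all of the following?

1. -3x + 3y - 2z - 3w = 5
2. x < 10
Yes

Take x = 0, y = 3, z = 2, w = 0. Substituting into each constraint:
  (1) -3(0) + 3(3) - 2(2) - 3(0) = 5 ✓
  (2) 0 < 10 ✓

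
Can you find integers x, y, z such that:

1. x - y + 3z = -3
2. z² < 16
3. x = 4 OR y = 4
Yes

Take x = 4, y = 1, z = -2. Substituting into each constraint:
  (1) 4 + (-1) + 3(-2) = -3 ✓
  (2) z² = (-2)² = 4, and 4 < 16 ✓
  (3) x = 4, target 4 ✓ (first branch holds)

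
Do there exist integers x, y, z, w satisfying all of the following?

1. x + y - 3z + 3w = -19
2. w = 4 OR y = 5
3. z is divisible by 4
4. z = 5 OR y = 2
Yes

Take x = -33, y = 2, z = 0, w = 4. Substituting into each constraint:
  (1) (-33) + 2 - 3(0) + 3(4) = -19 ✓
  (2) w = 4, target 4 ✓ (first branch holds)
  (3) 0 = 4 × 0, remainder 0 ✓
  (4) y = 2, target 2 ✓ (second branch holds)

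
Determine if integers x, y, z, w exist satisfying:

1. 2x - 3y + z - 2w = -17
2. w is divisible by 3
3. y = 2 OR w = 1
Yes

Take x = -6, y = 2, z = 1, w = 0. Substituting into each constraint:
  (1) 2(-6) - 3(2) + 1 - 2(0) = -17 ✓
  (2) 0 = 3 × 0, remainder 0 ✓
  (3) y = 2, target 2 ✓ (first branch holds)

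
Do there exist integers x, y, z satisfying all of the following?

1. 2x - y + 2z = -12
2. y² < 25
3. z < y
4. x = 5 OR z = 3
Yes

Take x = 5, y = 2, z = -10. Substituting into each constraint:
  (1) 2(5) + (-2) + 2(-10) = -12 ✓
  (2) y² = (2)² = 4, and 4 < 25 ✓
  (3) -10 < 2 ✓
  (4) x = 5, target 5 ✓ (first branch holds)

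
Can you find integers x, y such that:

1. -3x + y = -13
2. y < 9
Yes

Take x = 0, y = -13. Substituting into each constraint:
  (1) -3(0) + (-13) = -13 ✓
  (2) -13 < 9 ✓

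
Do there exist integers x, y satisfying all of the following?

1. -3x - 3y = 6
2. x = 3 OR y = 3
Yes

Take x = 3, y = -5. Substituting into each constraint:
  (1) -3(3) - 3(-5) = 6 ✓
  (2) x = 3, target 3 ✓ (first branch holds)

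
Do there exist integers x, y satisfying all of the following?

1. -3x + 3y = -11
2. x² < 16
No

Even the single constraint (-3x + 3y = -11) is infeasible over the integers.

  - -3x + 3y = -11: every term on the left is divisible by 3, so the LHS ≡ 0 (mod 3), but the RHS -11 is not — no integer solution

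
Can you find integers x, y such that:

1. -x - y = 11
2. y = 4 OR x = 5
Yes

Take x = 5, y = -16. Substituting into each constraint:
  (1) (-5) + 16 = 11 ✓
  (2) x = 5, target 5 ✓ (second branch holds)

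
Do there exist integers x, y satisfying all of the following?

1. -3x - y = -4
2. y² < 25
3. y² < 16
Yes

Take x = 1, y = 1. Substituting into each constraint:
  (1) -3(1) + (-1) = -4 ✓
  (2) y² = (1)² = 1, and 1 < 25 ✓
  (3) y² = (1)² = 1, and 1 < 16 ✓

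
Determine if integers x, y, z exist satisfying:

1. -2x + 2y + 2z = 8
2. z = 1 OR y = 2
Yes

Take x = 0, y = 3, z = 1. Substituting into each constraint:
  (1) -2(0) + 2(3) + 2(1) = 8 ✓
  (2) z = 1, target 1 ✓ (first branch holds)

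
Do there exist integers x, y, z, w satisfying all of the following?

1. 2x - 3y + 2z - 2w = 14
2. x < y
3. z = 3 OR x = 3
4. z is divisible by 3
Yes

Take x = -1, y = 0, z = 3, w = -5. Substituting into each constraint:
  (1) 2(-1) - 3(0) + 2(3) - 2(-5) = 14 ✓
  (2) -1 < 0 ✓
  (3) z = 3, target 3 ✓ (first branch holds)
  (4) 3 = 3 × 1, remainder 0 ✓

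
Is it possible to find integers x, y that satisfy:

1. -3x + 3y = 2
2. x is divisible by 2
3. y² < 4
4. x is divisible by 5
No

Even the single constraint (-3x + 3y = 2) is infeasible over the integers.

  - -3x + 3y = 2: every term on the left is divisible by 3, so the LHS ≡ 0 (mod 3), but the RHS 2 is not — no integer solution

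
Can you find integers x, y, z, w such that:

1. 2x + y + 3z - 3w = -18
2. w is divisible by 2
Yes

Take x = 0, y = 0, z = -6, w = 0. Substituting into each constraint:
  (1) 2(0) + 0 + 3(-6) - 3(0) = -18 ✓
  (2) 0 = 2 × 0, remainder 0 ✓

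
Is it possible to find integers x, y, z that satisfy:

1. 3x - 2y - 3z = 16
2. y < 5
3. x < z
Yes

Take x = -2, y = -11, z = 0. Substituting into each constraint:
  (1) 3(-2) - 2(-11) - 3(0) = 16 ✓
  (2) -11 < 5 ✓
  (3) -2 < 0 ✓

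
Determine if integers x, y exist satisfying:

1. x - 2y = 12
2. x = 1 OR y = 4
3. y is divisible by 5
No

The full constraint system is jointly infeasible over the integers. Each constraint and what it forces:

  - x - 2y = 12: is a linear equation tying the variables together
  - x = 1 OR y = 4: forces a choice: either x = 1 or y = 4
  - y is divisible by 5: restricts y to multiples of 5

Split on the disjunction (x = 1 OR y = 4):
  • If x = 1: with x = 1, writing y = 5y', every remaining term of the linear equation is divisible by 10, so the left side is ≡ 0 (mod 10); but the right side 11 ≡ 1 (mod 10). No integers can satisfy it.
  • If y = 4: this contradicts the divisibility constraint — 4 is not a multiple of 5.
Both branches are infeasible, so the system has no integer solution.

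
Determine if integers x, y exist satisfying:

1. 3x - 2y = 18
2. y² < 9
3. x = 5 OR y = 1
No

A contradictory subset is {3x - 2y = 18, x = 5 OR y = 1}. No integer assignment can satisfy these jointly:

  - 3x - 2y = 18: is a linear equation tying the variables together
  - x = 5 OR y = 1: forces a choice: either x = 5 or y = 1

Split on the disjunction (x = 5 OR y = 1):
  • If x = 5: with x = 5, every remaining term of the linear equation is divisible by 2, so the left side is ≡ 0 (mod 2); but the right side 3 ≡ 1 (mod 2). No integers can satisfy it.
  • If y = 1: with y = 1, every remaining term of the linear equation is divisible by 3, so the left side is ≡ 0 (mod 3); but the right side 20 ≡ 2 (mod 3). No integers can satisfy it.
Both branches are infeasible, so the system has no integer solution.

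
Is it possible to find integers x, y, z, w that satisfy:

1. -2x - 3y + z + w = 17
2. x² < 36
Yes

Take x = 0, y = -5, z = 0, w = 2. Substituting into each constraint:
  (1) -2(0) - 3(-5) + 0 + 2 = 17 ✓
  (2) x² = (0)² = 0, and 0 < 36 ✓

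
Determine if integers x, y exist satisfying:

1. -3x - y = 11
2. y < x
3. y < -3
Yes

Take x = -2, y = -5. Substituting into each constraint:
  (1) -3(-2) + 5 = 11 ✓
  (2) -5 < -2 ✓
  (3) -5 < -3 ✓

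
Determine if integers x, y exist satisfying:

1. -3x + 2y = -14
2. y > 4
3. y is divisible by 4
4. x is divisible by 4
No

A contradictory subset is {-3x + 2y = -14, y is divisible by 4, x is divisible by 4}. No integer assignment can satisfy these jointly:

  - -3x + 2y = -14: is a linear equation tying the variables together
  - y is divisible by 4: restricts y to multiples of 4
  - x is divisible by 4: restricts x to multiples of 4

Modular obstruction: writing x = 4x' and writing y = 4y', every remaining term of the linear equation is divisible by 4, so the left side is ≡ 0 (mod 4); but the right side -14 ≡ 2 (mod 4). No integers can satisfy it.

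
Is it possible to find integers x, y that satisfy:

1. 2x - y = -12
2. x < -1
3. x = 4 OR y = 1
No

The full constraint system is jointly infeasible over the integers. Each constraint and what it forces:

  - 2x - y = -12: is a linear equation tying the variables together
  - x < -1: bounds one variable relative to a constant
  - x = 4 OR y = 1: forces a choice: either x = 4 or y = 1

Split on the disjunction (x = 4 OR y = 1):
  • If x = 4: this contradicts the bound x ≤ -2.
  • If y = 1: with y = 1, every remaining term of the linear equation is divisible by 2, so the left side is ≡ 0 (mod 2); but the right side -11 ≡ 1 (mod 2). No integers can satisfy it.
Both branches are infeasible, so the system has no integer solution.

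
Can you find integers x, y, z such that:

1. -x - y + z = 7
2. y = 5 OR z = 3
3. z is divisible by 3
Yes

Take x = -4, y = 0, z = 3. Substituting into each constraint:
  (1) 4 + 0 + 3 = 7 ✓
  (2) z = 3, target 3 ✓ (second branch holds)
  (3) 3 = 3 × 1, remainder 0 ✓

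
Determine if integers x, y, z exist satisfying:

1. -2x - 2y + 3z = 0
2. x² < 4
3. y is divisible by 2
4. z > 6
Yes

Take x = 1, y = 14, z = 10. Substituting into each constraint:
  (1) -2(1) - 2(14) + 3(10) = 0 ✓
  (2) x² = (1)² = 1, and 1 < 4 ✓
  (3) 14 = 2 × 7, remainder 0 ✓
  (4) 10 > 6 ✓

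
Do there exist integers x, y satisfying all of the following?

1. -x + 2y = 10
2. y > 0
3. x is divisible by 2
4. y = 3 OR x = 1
Yes

Take x = -4, y = 3. Substituting into each constraint:
  (1) 4 + 2(3) = 10 ✓
  (2) 3 > 0 ✓
  (3) -4 = 2 × -2, remainder 0 ✓
  (4) y = 3, target 3 ✓ (first branch holds)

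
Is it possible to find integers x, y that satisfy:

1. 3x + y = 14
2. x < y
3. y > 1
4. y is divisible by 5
Yes

Take x = 3, y = 5. Substituting into each constraint:
  (1) 3(3) + 5 = 14 ✓
  (2) 3 < 5 ✓
  (3) 5 > 1 ✓
  (4) 5 = 5 × 1, remainder 0 ✓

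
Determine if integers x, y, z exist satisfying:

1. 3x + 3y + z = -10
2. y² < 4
Yes

Take x = -4, y = 0, z = 2. Substituting into each constraint:
  (1) 3(-4) + 3(0) + 2 = -10 ✓
  (2) y² = (0)² = 0, and 0 < 4 ✓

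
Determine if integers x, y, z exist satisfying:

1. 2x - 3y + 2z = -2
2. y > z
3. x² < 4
Yes

Take x = 1, y = 2, z = 1. Substituting into each constraint:
  (1) 2(1) - 3(2) + 2(1) = -2 ✓
  (2) 2 > 1 ✓
  (3) x² = (1)² = 1, and 1 < 4 ✓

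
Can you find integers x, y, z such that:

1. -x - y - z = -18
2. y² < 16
Yes

Take x = 18, y = 0, z = 0. Substituting into each constraint:
  (1) (-18) + 0 + 0 = -18 ✓
  (2) y² = (0)² = 0, and 0 < 16 ✓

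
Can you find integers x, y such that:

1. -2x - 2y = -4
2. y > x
Yes

Take x = 0, y = 2. Substituting into each constraint:
  (1) -2(0) - 2(2) = -4 ✓
  (2) 2 > 0 ✓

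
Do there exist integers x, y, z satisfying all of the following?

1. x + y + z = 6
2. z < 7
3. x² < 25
Yes

Take x = 0, y = 0, z = 6. Substituting into each constraint:
  (1) 0 + 0 + 6 = 6 ✓
  (2) 6 < 7 ✓
  (3) x² = (0)² = 0, and 0 < 25 ✓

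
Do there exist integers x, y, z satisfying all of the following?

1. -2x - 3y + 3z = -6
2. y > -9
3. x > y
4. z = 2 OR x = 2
Yes

Take x = 3, y = 2, z = 2. Substituting into each constraint:
  (1) -2(3) - 3(2) + 3(2) = -6 ✓
  (2) 2 > -9 ✓
  (3) 3 > 2 ✓
  (4) z = 2, target 2 ✓ (first branch holds)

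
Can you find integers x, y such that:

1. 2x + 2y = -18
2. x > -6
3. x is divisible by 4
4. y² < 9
No

A contradictory subset is {2x + 2y = -18, x > -6, y² < 9}. No integer assignment can satisfy these jointly:

  - 2x + 2y = -18: is a linear equation tying the variables together
  - x > -6: bounds one variable relative to a constant
  - y² < 9: restricts y to |y| ≤ 2

Range argument: with x ∈ [-5, ∞], y ∈ [-2, 2], the left side of the equation is at least -14, but the right side is -18 < -14. No integer solution exists.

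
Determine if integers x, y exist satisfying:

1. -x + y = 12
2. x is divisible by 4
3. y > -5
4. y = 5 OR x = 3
No

A contradictory subset is {-x + y = 12, x is divisible by 4, y = 5 OR x = 3}. No integer assignment can satisfy these jointly:

  - -x + y = 12: is a linear equation tying the variables together
  - x is divisible by 4: restricts x to multiples of 4
  - y = 5 OR x = 3: forces a choice: either y = 5 or x = 3

Split on the disjunction (y = 5 OR x = 3):
  • If y = 5: with y = 5, writing x = 4x', every remaining term of the linear equation is divisible by 4, so the left side is ≡ 0 (mod 4); but the right side 7 ≡ 3 (mod 4). No integers can satisfy it.
  • If x = 3: this contradicts the divisibility constraint — 3 is not a multiple of 4.
Both branches are infeasible, so the system has no integer solution.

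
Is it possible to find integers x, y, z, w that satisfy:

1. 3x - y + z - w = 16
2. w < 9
Yes

Take x = 0, y = 0, z = 16, w = 0. Substituting into each constraint:
  (1) 3(0) + 0 + 16 + 0 = 16 ✓
  (2) 0 < 9 ✓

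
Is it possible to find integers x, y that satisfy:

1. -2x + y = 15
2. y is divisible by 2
No

The full constraint system is jointly infeasible over the integers. Each constraint and what it forces:

  - -2x + y = 15: is a linear equation tying the variables together
  - y is divisible by 2: restricts y to multiples of 2

Modular obstruction: writing y = 2y', every remaining term of the linear equation is divisible by 2, so the left side is ≡ 0 (mod 2); but the right side 15 ≡ 1 (mod 2). No integers can satisfy it.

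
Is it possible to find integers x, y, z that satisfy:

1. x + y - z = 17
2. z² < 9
Yes

Take x = 0, y = 17, z = 0. Substituting into each constraint:
  (1) 0 + 17 + 0 = 17 ✓
  (2) z² = (0)² = 0, and 0 < 9 ✓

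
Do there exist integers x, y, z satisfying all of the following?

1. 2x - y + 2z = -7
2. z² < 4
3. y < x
Yes

Take x = -8, y = -9, z = 0. Substituting into each constraint:
  (1) 2(-8) + 9 + 2(0) = -7 ✓
  (2) z² = (0)² = 0, and 0 < 4 ✓
  (3) -9 < -8 ✓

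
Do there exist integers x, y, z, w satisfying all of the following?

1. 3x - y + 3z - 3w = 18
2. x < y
Yes

Take x = 2, y = 3, z = 5, w = 0. Substituting into each constraint:
  (1) 3(2) + (-3) + 3(5) - 3(0) = 18 ✓
  (2) 2 < 3 ✓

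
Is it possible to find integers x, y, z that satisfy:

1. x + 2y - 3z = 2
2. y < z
Yes

Take x = 4, y = -1, z = 0. Substituting into each constraint:
  (1) 4 + 2(-1) - 3(0) = 2 ✓
  (2) -1 < 0 ✓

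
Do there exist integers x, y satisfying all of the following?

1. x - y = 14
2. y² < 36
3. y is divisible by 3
Yes

Take x = 14, y = 0. Substituting into each constraint:
  (1) 14 + 0 = 14 ✓
  (2) y² = (0)² = 0, and 0 < 36 ✓
  (3) 0 = 3 × 0, remainder 0 ✓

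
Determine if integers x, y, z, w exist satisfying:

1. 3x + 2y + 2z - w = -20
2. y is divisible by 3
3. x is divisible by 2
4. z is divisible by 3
Yes

Take x = 0, y = 0, z = 0, w = 20. Substituting into each constraint:
  (1) 3(0) + 2(0) + 2(0) + (-20) = -20 ✓
  (2) 0 = 3 × 0, remainder 0 ✓
  (3) 0 = 2 × 0, remainder 0 ✓
  (4) 0 = 3 × 0, remainder 0 ✓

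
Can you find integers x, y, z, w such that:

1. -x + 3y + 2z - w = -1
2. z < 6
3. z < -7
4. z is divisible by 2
Yes

Take x = 0, y = 5, z = -8, w = 0. Substituting into each constraint:
  (1) 0 + 3(5) + 2(-8) + 0 = -1 ✓
  (2) -8 < 6 ✓
  (3) -8 < -7 ✓
  (4) -8 = 2 × -4, remainder 0 ✓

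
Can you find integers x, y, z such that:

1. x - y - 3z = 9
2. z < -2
Yes

Take x = 0, y = 0, z = -3. Substituting into each constraint:
  (1) 0 + 0 - 3(-3) = 9 ✓
  (2) -3 < -2 ✓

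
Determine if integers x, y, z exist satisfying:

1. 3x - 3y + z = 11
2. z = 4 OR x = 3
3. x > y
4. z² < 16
Yes

Take x = 3, y = 0, z = 2. Substituting into each constraint:
  (1) 3(3) - 3(0) + 2 = 11 ✓
  (2) x = 3, target 3 ✓ (second branch holds)
  (3) 3 > 0 ✓
  (4) z² = (2)² = 4, and 4 < 16 ✓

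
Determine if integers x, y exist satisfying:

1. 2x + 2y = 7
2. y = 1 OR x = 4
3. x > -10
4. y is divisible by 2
No

Even the single constraint (2x + 2y = 7) is infeasible over the integers.

  - 2x + 2y = 7: every term on the left is divisible by 2, so the LHS ≡ 0 (mod 2), but the RHS 7 is not — no integer solution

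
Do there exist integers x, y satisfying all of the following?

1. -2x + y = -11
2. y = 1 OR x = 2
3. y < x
Yes

Take x = 2, y = -7. Substituting into each constraint:
  (1) -2(2) + (-7) = -11 ✓
  (2) x = 2, target 2 ✓ (second branch holds)
  (3) -7 < 2 ✓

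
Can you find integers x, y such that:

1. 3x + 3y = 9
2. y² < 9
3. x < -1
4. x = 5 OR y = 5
No

The full constraint system is jointly infeasible over the integers. Each constraint and what it forces:

  - 3x + 3y = 9: is a linear equation tying the variables together
  - y² < 9: restricts y to |y| ≤ 2
  - x < -1: bounds one variable relative to a constant
  - x = 5 OR y = 5: forces a choice: either x = 5 or y = 5

Split on the disjunction (x = 5 OR y = 5):
  • If x = 5: this contradicts the bound x ≤ -2.
  • If y = 5: this contradicts y² < 9, which requires |y| ≤ 2.
Both branches are infeasible, so the system has no integer solution.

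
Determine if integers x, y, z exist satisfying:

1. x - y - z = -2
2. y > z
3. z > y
No

A contradictory subset is {y > z, z > y}. No integer assignment can satisfy these jointly:

  - y > z: bounds one variable relative to another variable
  - z > y: bounds one variable relative to another variable

Direct contradiction: y > z and z > y cannot both hold.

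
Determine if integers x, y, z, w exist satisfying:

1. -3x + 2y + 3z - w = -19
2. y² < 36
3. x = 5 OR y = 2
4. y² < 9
Yes

Take x = 8, y = 2, z = 0, w = -1. Substituting into each constraint:
  (1) -3(8) + 2(2) + 3(0) + 1 = -19 ✓
  (2) y² = (2)² = 4, and 4 < 36 ✓
  (3) y = 2, target 2 ✓ (second branch holds)
  (4) y² = (2)² = 4, and 4 < 9 ✓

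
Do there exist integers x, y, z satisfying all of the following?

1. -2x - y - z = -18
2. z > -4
Yes

Take x = 0, y = 0, z = 18. Substituting into each constraint:
  (1) -2(0) + 0 + (-18) = -18 ✓
  (2) 18 > -4 ✓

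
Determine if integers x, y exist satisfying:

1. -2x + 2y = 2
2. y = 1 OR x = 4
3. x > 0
Yes

Take x = 4, y = 5. Substituting into each constraint:
  (1) -2(4) + 2(5) = 2 ✓
  (2) x = 4, target 4 ✓ (second branch holds)
  (3) 4 > 0 ✓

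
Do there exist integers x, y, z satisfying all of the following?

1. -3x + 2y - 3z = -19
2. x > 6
Yes

Take x = 7, y = 1, z = 0. Substituting into each constraint:
  (1) -3(7) + 2(1) - 3(0) = -19 ✓
  (2) 7 > 6 ✓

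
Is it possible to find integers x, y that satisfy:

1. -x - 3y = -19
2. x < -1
Yes

Take x = -2, y = 7. Substituting into each constraint:
  (1) 2 - 3(7) = -19 ✓
  (2) -2 < -1 ✓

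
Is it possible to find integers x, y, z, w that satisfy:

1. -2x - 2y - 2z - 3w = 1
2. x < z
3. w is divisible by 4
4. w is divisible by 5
No

A contradictory subset is {-2x - 2y - 2z - 3w = 1, w is divisible by 4}. No integer assignment can satisfy these jointly:

  - -2x - 2y - 2z - 3w = 1: is a linear equation tying the variables together
  - w is divisible by 4: restricts w to multiples of 4

Modular obstruction: writing w = 4w', every remaining term of the linear equation is divisible by 2, so the left side is ≡ 0 (mod 2); but the right side 1 ≡ 1 (mod 2). No integers can satisfy it.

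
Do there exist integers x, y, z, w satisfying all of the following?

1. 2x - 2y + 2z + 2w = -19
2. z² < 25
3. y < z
No

Even the single constraint (2x - 2y + 2z + 2w = -19) is infeasible over the integers.

  - 2x - 2y + 2z + 2w = -19: every term on the left is divisible by 2, so the LHS ≡ 0 (mod 2), but the RHS -19 is not — no integer solution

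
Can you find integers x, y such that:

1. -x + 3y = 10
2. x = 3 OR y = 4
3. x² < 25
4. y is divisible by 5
No

A contradictory subset is {-x + 3y = 10, x = 3 OR y = 4, y is divisible by 5}. No integer assignment can satisfy these jointly:

  - -x + 3y = 10: is a linear equation tying the variables together
  - x = 3 OR y = 4: forces a choice: either x = 3 or y = 4
  - y is divisible by 5: restricts y to multiples of 5

Split on the disjunction (x = 3 OR y = 4):
  • If x = 3: with x = 3, writing y = 5y', every remaining term of the linear equation is divisible by 15, so the left side is ≡ 0 (mod 15); but the right side 13 ≡ 13 (mod 15). No integers can satisfy it.
  • If y = 4: this contradicts the divisibility constraint — 4 is not a multiple of 5.
Both branches are infeasible, so the system has no integer solution.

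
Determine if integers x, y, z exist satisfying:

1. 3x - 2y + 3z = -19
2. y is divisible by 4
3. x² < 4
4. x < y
Yes

Take x = 1, y = 8, z = -2. Substituting into each constraint:
  (1) 3(1) - 2(8) + 3(-2) = -19 ✓
  (2) 8 = 4 × 2, remainder 0 ✓
  (3) x² = (1)² = 1, and 1 < 4 ✓
  (4) 1 < 8 ✓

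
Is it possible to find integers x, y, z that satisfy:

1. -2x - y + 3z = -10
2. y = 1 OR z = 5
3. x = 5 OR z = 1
Yes

Take x = 6, y = 1, z = 1. Substituting into each constraint:
  (1) -2(6) + (-1) + 3(1) = -10 ✓
  (2) y = 1, target 1 ✓ (first branch holds)
  (3) z = 1, target 1 ✓ (second branch holds)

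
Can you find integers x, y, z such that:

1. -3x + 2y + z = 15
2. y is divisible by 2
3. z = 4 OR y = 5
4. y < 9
Yes

Take x = -1, y = 4, z = 4. Substituting into each constraint:
  (1) -3(-1) + 2(4) + 4 = 15 ✓
  (2) 4 = 2 × 2, remainder 0 ✓
  (3) z = 4, target 4 ✓ (first branch holds)
  (4) 4 < 9 ✓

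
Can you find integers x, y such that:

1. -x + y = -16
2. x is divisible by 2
Yes

Take x = 0, y = -16. Substituting into each constraint:
  (1) 0 + (-16) = -16 ✓
  (2) 0 = 2 × 0, remainder 0 ✓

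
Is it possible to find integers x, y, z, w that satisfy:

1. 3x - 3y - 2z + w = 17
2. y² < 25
Yes

Take x = 1, y = 0, z = -7, w = 0. Substituting into each constraint:
  (1) 3(1) - 3(0) - 2(-7) + 0 = 17 ✓
  (2) y² = (0)² = 0, and 0 < 25 ✓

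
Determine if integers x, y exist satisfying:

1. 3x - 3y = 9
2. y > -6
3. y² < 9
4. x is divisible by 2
Yes

Take x = 4, y = 1. Substituting into each constraint:
  (1) 3(4) - 3(1) = 9 ✓
  (2) 1 > -6 ✓
  (3) y² = (1)² = 1, and 1 < 9 ✓
  (4) 4 = 2 × 2, remainder 0 ✓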